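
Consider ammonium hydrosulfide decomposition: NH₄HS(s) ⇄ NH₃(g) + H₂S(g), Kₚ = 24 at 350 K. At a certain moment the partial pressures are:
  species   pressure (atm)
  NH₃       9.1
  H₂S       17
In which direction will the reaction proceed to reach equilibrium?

(NH₄HS is a pure solid — omitted from Qₚ.)
Qₚ = P(NH₃)·P(H₂S) = (9.1)·(17) = 150
Qₚ = 150 > Kₚ = 24, so the reverse reaction proceeds.

reverse (toward reactants)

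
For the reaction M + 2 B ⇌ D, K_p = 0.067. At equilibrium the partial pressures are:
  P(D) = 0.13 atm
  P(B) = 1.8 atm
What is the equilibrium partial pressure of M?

P(M) = 0.60 atm

At equilibrium, K_p = P(D) / (P(M)·P(B)²) = 0.067.
(0.13) / ((P(M))·(1.8)²) = 0.067
P(M) = 0.599 = 0.60 atm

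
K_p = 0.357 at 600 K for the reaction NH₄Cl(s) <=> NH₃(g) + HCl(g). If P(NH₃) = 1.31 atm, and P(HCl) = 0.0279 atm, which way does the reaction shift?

(NH₄Cl is a pure solid — omitted from Q_p.)
Q_p = P(NH₃)·P(HCl) = (1.31)·(0.0279) = 0.0365
Q_p = 0.0365 < K_p = 0.357, so the forward reaction proceeds.

forward (toward products)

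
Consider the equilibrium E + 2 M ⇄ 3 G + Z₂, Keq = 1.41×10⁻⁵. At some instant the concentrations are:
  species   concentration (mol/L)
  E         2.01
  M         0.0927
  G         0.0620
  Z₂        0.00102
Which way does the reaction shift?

Q = [G]³·[Z₂] / ([E]·[M]²) = (0.0620)³·(0.00102) / ((2.01)·(0.0927)²) = 1.41×10⁻⁵
Q = 1.41×10⁻⁵ = Keq, so the system is already at equilibrium.

neither direction; the system is at equilibrium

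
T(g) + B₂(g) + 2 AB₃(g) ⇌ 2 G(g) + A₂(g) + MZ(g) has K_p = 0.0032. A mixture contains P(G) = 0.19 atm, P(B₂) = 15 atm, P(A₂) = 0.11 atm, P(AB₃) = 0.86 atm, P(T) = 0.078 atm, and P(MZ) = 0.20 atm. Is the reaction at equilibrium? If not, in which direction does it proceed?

toward products

Q_p = P(G)²·P(A₂)·P(MZ) / (P(T)·P(B₂)·P(AB₃)²) = (0.19)²·(0.11)·(0.20) / ((0.078)·(15)·(0.86)²) = 9.2e-4
Q_p = 9.2e-4 < K_p = 0.0032, so the forward reaction proceeds.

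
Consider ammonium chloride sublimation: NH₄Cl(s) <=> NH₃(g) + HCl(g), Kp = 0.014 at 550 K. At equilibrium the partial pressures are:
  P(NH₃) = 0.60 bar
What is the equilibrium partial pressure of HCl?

P(HCl) = 0.023 bar

(NH₄Cl is a pure solid — omitted from Kp.)
At equilibrium, Kp = P(NH₃)·P(HCl) = 0.014.
(0.60)·(P(HCl)) = 0.014
P(HCl) = 0.0233 = 0.023 bar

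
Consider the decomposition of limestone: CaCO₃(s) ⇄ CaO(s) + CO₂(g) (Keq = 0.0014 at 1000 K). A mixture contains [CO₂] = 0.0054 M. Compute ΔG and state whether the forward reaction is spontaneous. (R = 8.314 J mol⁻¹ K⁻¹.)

(CaCO₃, CaO are pure solids — omitted from Q.)
Q = [CO₂] = 0.00540
ΔG = RT ln(Q/Keq) = (8.314 J mol⁻¹ K⁻¹)(1000 K) × ln(0.00540/0.0014)
   = (8.314 kJ/mol)(1.350) = 11.2 kJ/mol
ΔG > 0, so the forward reaction is non-spontaneous (proceeds in reverse).

ΔG = 11.2 kJ/mol; the forward reaction is non-spontaneous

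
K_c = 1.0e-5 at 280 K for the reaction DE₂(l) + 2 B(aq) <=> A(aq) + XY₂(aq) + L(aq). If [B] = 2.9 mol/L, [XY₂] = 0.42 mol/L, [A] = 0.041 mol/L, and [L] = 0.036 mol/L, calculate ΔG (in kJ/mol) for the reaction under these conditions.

ΔG = 4.65 kJ/mol

(DE₂ is a pure liquid — omitted from Q_c.)
Q_c = [A]·[XY₂]·[L] / [B]² = (0.041)·(0.42)·(0.036) / (2.9)² = 7.37e-5
ΔG = RT ln(Q_c/K_c) = (8.314 J mol⁻¹ K⁻¹)(280 K) × ln(7.37e-5/1.0e-5)
   = (2.328 kJ/mol)(1.997) = 4.65 kJ/mol
ΔG > 0, so the forward reaction is non-spontaneous (proceeds in reverse).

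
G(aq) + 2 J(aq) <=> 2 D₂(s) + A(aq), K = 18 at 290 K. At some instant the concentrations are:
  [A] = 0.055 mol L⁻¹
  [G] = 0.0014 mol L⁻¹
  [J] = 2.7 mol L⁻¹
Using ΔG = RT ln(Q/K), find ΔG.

(D₂ is a pure solid — omitted from Q.)
Q = [A] / ([G]·[J]²) = (0.055) / ((0.0014)·(2.7)²) = 5.39
ΔG = RT ln(Q/K) = (8.314 J mol⁻¹ K⁻¹)(290 K) × ln(5.39/18)
   = (2.411 kJ/mol)(-1.206) = -2.91 kJ/mol
ΔG < 0, so the forward reaction is spontaneous (proceeds forward).

ΔG = -2.91 kJ/mol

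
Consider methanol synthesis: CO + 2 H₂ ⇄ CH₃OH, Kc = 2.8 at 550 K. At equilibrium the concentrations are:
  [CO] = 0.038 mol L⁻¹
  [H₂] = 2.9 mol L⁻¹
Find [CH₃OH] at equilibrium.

[CH₃OH] = 0.89 mol L⁻¹

At equilibrium, Kc = [CH₃OH] / ([CO]·[H₂]²) = 2.8.
([CH₃OH]) / ((0.038)·(2.9)²) = 2.8
[CH₃OH] = 0.895 = 0.89 mol L⁻¹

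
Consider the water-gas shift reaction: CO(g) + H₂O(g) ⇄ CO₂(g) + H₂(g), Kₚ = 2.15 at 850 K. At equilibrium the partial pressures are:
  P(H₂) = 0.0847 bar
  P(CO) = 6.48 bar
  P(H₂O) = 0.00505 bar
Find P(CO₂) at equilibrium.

At equilibrium, Kₚ = P(CO₂)·P(H₂) / (P(CO)·P(H₂O)) = 2.15.
(P(CO₂))·(0.0847) / ((6.48)·(0.00505)) = 2.15
P(CO₂) = 0.831 bar

P(CO₂) = 0.831 bar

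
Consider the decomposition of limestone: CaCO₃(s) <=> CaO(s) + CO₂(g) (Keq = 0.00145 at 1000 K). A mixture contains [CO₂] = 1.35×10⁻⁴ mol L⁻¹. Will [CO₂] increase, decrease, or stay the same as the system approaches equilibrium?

increase

(CaCO₃, CaO are pure solids — omitted from Q.)
Q = [CO₂] = 1.35×10⁻⁴
Q = 1.35×10⁻⁴ < Keq = 0.00145: net forward reaction.
CO₂ is a product, so it increases.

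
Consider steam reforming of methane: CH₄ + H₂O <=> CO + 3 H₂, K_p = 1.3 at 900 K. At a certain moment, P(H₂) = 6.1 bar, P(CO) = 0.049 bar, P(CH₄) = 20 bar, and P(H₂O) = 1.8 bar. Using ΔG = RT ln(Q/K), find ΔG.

ΔG = -10.8 kJ/mol

Q_p = P(CO)·P(H₂)³ / (P(CH₄)·P(H₂O)) = (0.049)·(6.1)³ / ((20)·(1.8)) = 0.309
ΔG = RT ln(Q_p/K_p) = (8.314 J mol⁻¹ K⁻¹)(900 K) × ln(0.309/1.3)
   = (7.483 kJ/mol)(-1.437) = -10.8 kJ/mol
ΔG < 0, so the forward reaction is spontaneous (proceeds forward).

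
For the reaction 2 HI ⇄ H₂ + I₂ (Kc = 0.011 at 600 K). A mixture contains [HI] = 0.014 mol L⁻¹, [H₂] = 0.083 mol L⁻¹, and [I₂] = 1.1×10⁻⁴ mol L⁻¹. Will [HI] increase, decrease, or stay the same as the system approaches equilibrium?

Qc = [H₂]·[I₂] / [HI]² = (0.083)·(1.1×10⁻⁴) / (0.014)² = 0.047
Qc = 0.047 > Kc = 0.011: net reverse reaction.
HI is a reactant, so it increases.

increase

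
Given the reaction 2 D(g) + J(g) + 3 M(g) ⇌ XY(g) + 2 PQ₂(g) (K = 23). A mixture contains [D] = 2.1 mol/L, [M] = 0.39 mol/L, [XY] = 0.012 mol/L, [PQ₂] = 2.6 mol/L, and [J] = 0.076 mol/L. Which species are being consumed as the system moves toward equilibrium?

Q = [XY]·[PQ₂]² / ([D]²·[J]·[M]³) = (0.012)·(2.6)² / ((2.1)²·(0.076)·(0.39)³) = 4.1
Q = 4.1 < K = 23: net forward reaction.

D, J, M (reactants)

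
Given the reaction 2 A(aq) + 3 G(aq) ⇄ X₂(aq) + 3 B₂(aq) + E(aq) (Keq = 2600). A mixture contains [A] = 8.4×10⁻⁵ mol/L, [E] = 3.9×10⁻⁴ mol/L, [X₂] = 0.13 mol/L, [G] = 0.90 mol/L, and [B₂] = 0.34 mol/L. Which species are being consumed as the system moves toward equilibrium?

A, G (reactants)

Q = [X₂]·[B₂]³·[E] / ([A]²·[G]³) = (0.13)·(0.34)³·(3.9×10⁻⁴) / ((8.4×10⁻⁵)²·(0.90)³) = 390
Q = 390 < Keq = 2600: net forward reaction.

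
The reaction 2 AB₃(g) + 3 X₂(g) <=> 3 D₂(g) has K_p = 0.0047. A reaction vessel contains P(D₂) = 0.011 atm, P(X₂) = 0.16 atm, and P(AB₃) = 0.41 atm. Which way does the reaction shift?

Q_p = P(D₂)³ / (P(AB₃)²·P(X₂)³) = (0.011)³ / ((0.41)²·(0.16)³) = 0.0019
Q_p = 0.0019 < K_p = 0.0047, so the forward reaction proceeds.

to the right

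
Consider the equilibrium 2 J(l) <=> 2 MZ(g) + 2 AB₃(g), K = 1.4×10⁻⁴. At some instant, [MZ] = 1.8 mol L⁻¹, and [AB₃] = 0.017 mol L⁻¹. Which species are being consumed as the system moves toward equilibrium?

(J is a pure liquid — omitted from Q.)
Q = [MZ]²·[AB₃]² = (1.8)²·(0.017)² = 9.4×10⁻⁴
Q = 9.4×10⁻⁴ > K = 1.4×10⁻⁴: net reverse reaction.

MZ, AB₃ (products)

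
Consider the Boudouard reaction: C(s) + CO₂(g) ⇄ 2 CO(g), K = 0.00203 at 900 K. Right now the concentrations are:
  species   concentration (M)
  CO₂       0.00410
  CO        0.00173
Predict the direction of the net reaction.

to the right

(C is a pure solid — omitted from Q.)
Q = [CO]² / [CO₂] = (0.00173)² / (0.00410) = 7.30e-4
Q = 7.30e-4 < K = 0.00203, so the forward reaction proceeds.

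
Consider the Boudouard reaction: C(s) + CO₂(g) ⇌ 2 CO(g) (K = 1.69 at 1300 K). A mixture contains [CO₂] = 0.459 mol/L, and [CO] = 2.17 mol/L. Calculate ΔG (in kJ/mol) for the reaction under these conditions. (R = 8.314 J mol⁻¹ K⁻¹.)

(C is a pure solid — omitted from Q.)
Q = [CO]² / [CO₂] = (2.17)² / (0.459) = 10.3
ΔG = RT ln(Q/K) = (8.314 J mol⁻¹ K⁻¹)(1300 K) × ln(10.3/1.69)
   = (10.81 kJ/mol)(1.807) = 19.5 kJ/mol
ΔG > 0, so the forward reaction is non-spontaneous (proceeds in reverse).

ΔG = 19.5 kJ/mol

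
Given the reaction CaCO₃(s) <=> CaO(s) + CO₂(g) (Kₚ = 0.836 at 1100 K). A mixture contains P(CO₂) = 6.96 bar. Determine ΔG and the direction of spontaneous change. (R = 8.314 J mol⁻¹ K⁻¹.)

ΔG = 19.4 kJ/mol; the forward reaction is non-spontaneous

(CaCO₃, CaO are pure solids — omitted from Qₚ.)
Qₚ = P(CO₂) = 6.96
ΔG = RT ln(Qₚ/Kₚ) = (8.314 J mol⁻¹ K⁻¹)(1100 K) × ln(6.96/0.836)
   = (9.145 kJ/mol)(2.119) = 19.4 kJ/mol
ΔG > 0, so the forward reaction is non-spontaneous (proceeds in reverse).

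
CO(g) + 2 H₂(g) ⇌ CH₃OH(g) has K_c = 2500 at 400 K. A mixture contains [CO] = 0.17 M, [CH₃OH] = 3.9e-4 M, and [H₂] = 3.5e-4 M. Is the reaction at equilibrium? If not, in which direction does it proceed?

Q_c = [CH₃OH] / ([CO]·[H₂]²) = (3.9e-4) / ((0.17)·(3.5e-4)²) = 19000
Q_c = 19000 > K_c = 2500, so the reverse reaction proceeds.

reverse (toward reactants)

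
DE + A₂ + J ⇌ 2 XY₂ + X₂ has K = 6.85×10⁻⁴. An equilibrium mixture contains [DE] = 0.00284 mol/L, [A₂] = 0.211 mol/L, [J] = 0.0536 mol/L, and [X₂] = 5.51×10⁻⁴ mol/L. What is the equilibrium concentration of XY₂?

At equilibrium, K = [XY₂]²·[X₂] / ([DE]·[A₂]·[J]) = 6.85×10⁻⁴.
([XY₂])²·(5.51×10⁻⁴) / ((0.00284)·(0.211)·(0.0536)) = 6.85×10⁻⁴
[XY₂]² = 3.99×10⁻⁵ ⇒ [XY₂] = 0.00632 mol/L

[XY₂] = 0.00632 mol/L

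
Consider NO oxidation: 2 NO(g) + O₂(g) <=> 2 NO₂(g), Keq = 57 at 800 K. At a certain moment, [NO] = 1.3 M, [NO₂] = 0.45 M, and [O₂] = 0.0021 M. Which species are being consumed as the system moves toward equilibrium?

none (at equilibrium)

Q = [NO₂]² / ([NO]²·[O₂]) = (0.45)² / ((1.3)²·(0.0021)) = 57
Q = 57 = Keq; the system is at equilibrium.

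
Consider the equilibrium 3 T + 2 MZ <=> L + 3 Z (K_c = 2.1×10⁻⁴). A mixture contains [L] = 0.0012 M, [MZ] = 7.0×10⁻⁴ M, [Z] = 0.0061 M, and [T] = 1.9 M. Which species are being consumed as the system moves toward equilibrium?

Q_c = [L]·[Z]³ / ([T]³·[MZ]²) = (0.0012)·(0.0061)³ / ((1.9)³·(7.0×10⁻⁴)²) = 8.1×10⁻⁵
Q_c = 8.1×10⁻⁵ < K_c = 2.1×10⁻⁴: net forward reaction.

T, MZ (reactants)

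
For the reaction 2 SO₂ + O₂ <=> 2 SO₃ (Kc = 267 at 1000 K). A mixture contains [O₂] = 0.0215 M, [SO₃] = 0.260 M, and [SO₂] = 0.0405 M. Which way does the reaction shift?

toward reactants

Qc = [SO₃]² / ([SO₂]²·[O₂]) = (0.260)² / ((0.0405)²·(0.0215)) = 1920
Qc = 1920 > Kc = 267, so the reverse reaction proceeds.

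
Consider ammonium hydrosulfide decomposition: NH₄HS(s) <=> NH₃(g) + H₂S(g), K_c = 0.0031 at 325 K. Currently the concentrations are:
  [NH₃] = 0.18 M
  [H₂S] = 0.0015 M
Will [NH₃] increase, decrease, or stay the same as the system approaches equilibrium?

increase

(NH₄HS is a pure solid — omitted from Q_c.)
Q_c = [NH₃]·[H₂S] = (0.18)·(0.0015) = 2.7×10⁻⁴
Q_c = 2.7×10⁻⁴ < K_c = 0.0031: net forward reaction.
NH₃ is a product, so it increases.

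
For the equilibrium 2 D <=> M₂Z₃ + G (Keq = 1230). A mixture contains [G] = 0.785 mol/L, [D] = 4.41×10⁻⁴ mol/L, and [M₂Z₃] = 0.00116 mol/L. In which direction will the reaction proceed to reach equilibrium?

Q = [M₂Z₃]·[G] / [D]² = (0.00116)·(0.785) / (4.41×10⁻⁴)² = 4680
Q = 4680 > Keq = 1230, so the reverse reaction proceeds.

toward reactants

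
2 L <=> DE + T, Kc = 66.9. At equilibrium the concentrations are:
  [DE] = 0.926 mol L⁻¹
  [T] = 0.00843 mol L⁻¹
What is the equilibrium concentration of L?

At equilibrium, Kc = [DE]·[T] / [L]² = 66.9.
(0.926)·(0.00843) / ([L])² = 66.9
[L]² = 1.17×10⁻⁴ ⇒ [L] = 0.0108 mol L⁻¹

[L] = 0.0108 mol L⁻¹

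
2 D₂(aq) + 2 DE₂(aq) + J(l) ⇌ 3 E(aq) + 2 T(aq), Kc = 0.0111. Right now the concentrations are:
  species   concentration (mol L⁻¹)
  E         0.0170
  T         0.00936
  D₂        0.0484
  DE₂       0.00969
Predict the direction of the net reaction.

(J is a pure liquid — omitted from Qc.)
Qc = [E]³·[T]² / ([D₂]²·[DE₂]²) = (0.0170)³·(0.00936)² / ((0.0484)²·(0.00969)²) = 0.00196
Qc = 0.00196 < Kc = 0.0111, so the forward reaction proceeds.

forward (toward products)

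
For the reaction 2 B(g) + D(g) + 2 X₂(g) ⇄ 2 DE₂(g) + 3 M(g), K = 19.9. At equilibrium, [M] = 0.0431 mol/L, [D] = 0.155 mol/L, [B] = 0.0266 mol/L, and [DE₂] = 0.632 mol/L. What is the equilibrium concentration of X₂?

[X₂] = 0.121 mol/L

At equilibrium, K = [DE₂]²·[M]³ / ([B]²·[D]·[X₂]²) = 19.9.
(0.632)²·(0.0431)³ / ((0.0266)²·(0.155)·([X₂])²) = 19.9
[X₂]² = 0.0147 ⇒ [X₂] = 0.121 mol/L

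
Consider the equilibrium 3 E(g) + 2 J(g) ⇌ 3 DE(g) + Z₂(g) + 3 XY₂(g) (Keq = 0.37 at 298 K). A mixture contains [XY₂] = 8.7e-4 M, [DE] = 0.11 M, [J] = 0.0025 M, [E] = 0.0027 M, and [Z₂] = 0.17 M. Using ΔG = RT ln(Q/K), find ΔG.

ΔG = 2.94 kJ/mol

Q = [DE]³·[Z₂]·[XY₂]³ / ([E]³·[J]²) = (0.11)³·(0.17)·(8.7e-4)³ / ((0.0027)³·(0.0025)²) = 1.21
ΔG = RT ln(Q/Keq) = (8.314 J mol⁻¹ K⁻¹)(298 K) × ln(1.21/0.37)
   = (2.478 kJ/mol)(1.185) = 2.94 kJ/mol
ΔG > 0, so the forward reaction is non-spontaneous (proceeds in reverse).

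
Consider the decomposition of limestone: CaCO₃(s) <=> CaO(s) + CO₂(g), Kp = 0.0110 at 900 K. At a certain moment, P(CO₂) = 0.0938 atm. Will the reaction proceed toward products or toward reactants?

(CaCO₃, CaO are pure solids — omitted from Qp.)
Qp = P(CO₂) = 0.0938
Qp = 0.0938 > Kp = 0.0110, so the reverse reaction proceeds.

in the reverse direction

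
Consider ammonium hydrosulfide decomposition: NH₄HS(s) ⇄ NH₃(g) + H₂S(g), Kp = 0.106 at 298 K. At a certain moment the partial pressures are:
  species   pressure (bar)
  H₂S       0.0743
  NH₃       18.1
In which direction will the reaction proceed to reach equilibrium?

(NH₄HS is a pure solid — omitted from Qp.)
Qp = P(NH₃)·P(H₂S) = (18.1)·(0.0743) = 1.34
Qp = 1.34 > Kp = 0.106, so the reverse reaction proceeds.

in the reverse direction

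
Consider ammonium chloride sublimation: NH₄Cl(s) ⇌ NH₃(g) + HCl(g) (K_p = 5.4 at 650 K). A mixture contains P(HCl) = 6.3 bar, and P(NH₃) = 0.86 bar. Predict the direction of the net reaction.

no net change (already at equilibrium)

(NH₄Cl is a pure solid — omitted from Q_p.)
Q_p = P(NH₃)·P(HCl) = (0.86)·(6.3) = 5.4
Q_p = 5.4 = K_p, so the system is already at equilibrium.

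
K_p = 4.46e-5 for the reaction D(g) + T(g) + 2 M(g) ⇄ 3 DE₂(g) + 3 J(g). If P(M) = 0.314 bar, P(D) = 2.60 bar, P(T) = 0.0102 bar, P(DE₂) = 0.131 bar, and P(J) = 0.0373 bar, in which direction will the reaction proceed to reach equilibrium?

Q_p = P(DE₂)³·P(J)³ / (P(D)·P(T)·P(M)²) = (0.131)³·(0.0373)³ / ((2.60)·(0.0102)·(0.314)²) = 4.46e-5
Q_p = 4.46e-5 = K_p, so the system is already at equilibrium.

no net change (already at equilibrium)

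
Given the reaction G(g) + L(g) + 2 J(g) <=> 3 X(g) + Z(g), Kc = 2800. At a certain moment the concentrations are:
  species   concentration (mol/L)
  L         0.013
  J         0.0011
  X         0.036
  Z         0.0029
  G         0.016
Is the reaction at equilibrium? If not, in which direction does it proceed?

Qc = [X]³·[Z] / ([G]·[L]·[J]²) = (0.036)³·(0.0029) / ((0.016)·(0.013)·(0.0011)²) = 540
Qc = 540 < Kc = 2800, so the forward reaction proceeds.

to the right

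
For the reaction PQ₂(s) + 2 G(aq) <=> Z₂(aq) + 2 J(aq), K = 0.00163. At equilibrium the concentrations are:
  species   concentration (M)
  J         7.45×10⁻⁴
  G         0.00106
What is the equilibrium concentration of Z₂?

(PQ₂ is a pure solid — omitted from K.)
At equilibrium, K = [Z₂]·[J]² / [G]² = 0.00163.
([Z₂])·(7.45×10⁻⁴)² / (0.00106)² = 0.00163
[Z₂] = 0.00330 M

[Z₂] = 0.00330 M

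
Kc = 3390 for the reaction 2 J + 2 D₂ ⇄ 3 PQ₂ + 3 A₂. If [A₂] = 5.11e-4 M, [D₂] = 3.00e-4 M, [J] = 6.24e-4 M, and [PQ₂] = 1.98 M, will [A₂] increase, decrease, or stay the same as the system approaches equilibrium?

Qc = [PQ₂]³·[A₂]³ / ([J]²·[D₂]²) = (1.98)³·(5.11e-4)³ / ((6.24e-4)²·(3.00e-4)²) = 29600
Qc = 29600 > Kc = 3390: net reverse reaction.
A₂ is a product, so it decreases.

decrease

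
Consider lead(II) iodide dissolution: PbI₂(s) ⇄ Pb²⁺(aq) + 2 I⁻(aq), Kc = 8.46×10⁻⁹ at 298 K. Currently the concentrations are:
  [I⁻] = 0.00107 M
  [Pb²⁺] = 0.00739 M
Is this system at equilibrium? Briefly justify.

(PbI₂ is a pure solid — omitted from Qc.)
Qc = [Pb²⁺]·[I⁻]² = (0.00739)·(0.00107)² = 8.46×10⁻⁹
Qc = 8.46×10⁻⁹ = Kc; the system is at equilibrium.

yes, at equilibrium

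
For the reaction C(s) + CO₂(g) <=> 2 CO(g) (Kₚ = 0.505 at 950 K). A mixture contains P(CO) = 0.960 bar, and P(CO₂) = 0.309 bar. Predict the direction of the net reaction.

(C is a pure solid — omitted from Qₚ.)
Qₚ = P(CO)² / P(CO₂) = (0.960)² / (0.309) = 2.98
Qₚ = 2.98 > Kₚ = 0.505, so the reverse reaction proceeds.

in the reverse direction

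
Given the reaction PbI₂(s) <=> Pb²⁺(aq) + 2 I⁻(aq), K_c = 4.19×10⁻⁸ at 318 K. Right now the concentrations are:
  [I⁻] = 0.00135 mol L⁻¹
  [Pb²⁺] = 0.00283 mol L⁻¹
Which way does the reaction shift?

to the right

(PbI₂ is a pure solid — omitted from Q_c.)
Q_c = [Pb²⁺]·[I⁻]² = (0.00283)·(0.00135)² = 5.16×10⁻⁹
Q_c = 5.16×10⁻⁹ < K_c = 4.19×10⁻⁸, so the forward reaction proceeds.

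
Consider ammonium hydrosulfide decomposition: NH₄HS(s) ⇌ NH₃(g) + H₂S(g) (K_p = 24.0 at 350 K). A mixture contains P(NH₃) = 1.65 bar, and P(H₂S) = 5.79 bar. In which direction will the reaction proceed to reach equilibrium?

to the right

(NH₄HS is a pure solid — omitted from Q_p.)
Q_p = P(NH₃)·P(H₂S) = (1.65)·(5.79) = 9.55
Q_p = 9.55 < K_p = 24.0, so the forward reaction proceeds.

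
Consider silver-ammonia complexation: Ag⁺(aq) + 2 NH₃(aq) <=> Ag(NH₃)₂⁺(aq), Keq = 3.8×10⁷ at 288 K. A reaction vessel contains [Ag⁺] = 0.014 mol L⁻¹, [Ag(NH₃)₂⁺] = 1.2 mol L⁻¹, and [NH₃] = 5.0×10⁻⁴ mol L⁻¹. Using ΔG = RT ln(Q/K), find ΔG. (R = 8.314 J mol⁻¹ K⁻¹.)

Q = [Ag(NH₃)₂⁺] / ([Ag⁺]·[NH₃]²) = (1.2) / ((0.014)·(5.0×10⁻⁴)²) = 3.43×10⁸
ΔG = RT ln(Q/Keq) = (8.314 J mol⁻¹ K⁻¹)(288 K) × ln(3.43×10⁸/3.8×10⁷)
   = (2.394 kJ/mol)(2.200) = 5.27 kJ/mol
ΔG > 0, so the forward reaction is non-spontaneous (proceeds in reverse).

ΔG = 5.27 kJ/mol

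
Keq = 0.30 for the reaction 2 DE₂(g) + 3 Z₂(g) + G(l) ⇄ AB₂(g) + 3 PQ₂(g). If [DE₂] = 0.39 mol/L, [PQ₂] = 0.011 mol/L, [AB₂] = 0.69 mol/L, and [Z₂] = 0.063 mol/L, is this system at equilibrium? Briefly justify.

(G is a pure liquid — omitted from Q.)
Q = [AB₂]·[PQ₂]³ / ([DE₂]²·[Z₂]³) = (0.69)·(0.011)³ / ((0.39)²·(0.063)³) = 0.024
Q = 0.024 < Keq = 0.30: net forward reaction.

no; Q < K, reaction proceeds forward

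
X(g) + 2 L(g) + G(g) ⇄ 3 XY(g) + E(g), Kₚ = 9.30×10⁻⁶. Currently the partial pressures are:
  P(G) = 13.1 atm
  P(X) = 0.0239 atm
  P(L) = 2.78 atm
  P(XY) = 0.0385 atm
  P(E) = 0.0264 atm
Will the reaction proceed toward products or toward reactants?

Qₚ = P(XY)³·P(E) / (P(X)·P(L)²·P(G)) = (0.0385)³·(0.0264) / ((0.0239)·(2.78)²·(13.1)) = 6.23×10⁻⁷
Qₚ = 6.23×10⁻⁷ < Kₚ = 9.30×10⁻⁶, so the forward reaction proceeds.

to the right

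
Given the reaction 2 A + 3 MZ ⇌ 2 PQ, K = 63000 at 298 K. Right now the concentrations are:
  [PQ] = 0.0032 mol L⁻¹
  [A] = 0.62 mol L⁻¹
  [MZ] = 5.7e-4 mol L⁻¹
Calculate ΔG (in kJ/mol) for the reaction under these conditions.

Q = [PQ]² / ([A]²·[MZ]³) = (0.0032)² / ((0.62)²·(5.7e-4)³) = 1.44e5
ΔG = RT ln(Q/K) = (8.314 J mol⁻¹ K⁻¹)(298 K) × ln(1.44e5/63000)
   = (2.478 kJ/mol)(0.8267) = 2.05 kJ/mol
ΔG > 0, so the forward reaction is non-spontaneous (proceeds in reverse).

ΔG = 2.05 kJ/mol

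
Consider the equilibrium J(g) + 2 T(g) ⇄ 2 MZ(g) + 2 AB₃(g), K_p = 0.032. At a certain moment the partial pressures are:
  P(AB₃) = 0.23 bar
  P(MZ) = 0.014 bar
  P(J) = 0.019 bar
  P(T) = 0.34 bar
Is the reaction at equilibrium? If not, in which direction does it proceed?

to the right

Q_p = P(MZ)²·P(AB₃)² / (P(J)·P(T)²) = (0.014)²·(0.23)² / ((0.019)·(0.34)²) = 0.0047
Q_p = 0.0047 < K_p = 0.032, so the forward reaction proceeds.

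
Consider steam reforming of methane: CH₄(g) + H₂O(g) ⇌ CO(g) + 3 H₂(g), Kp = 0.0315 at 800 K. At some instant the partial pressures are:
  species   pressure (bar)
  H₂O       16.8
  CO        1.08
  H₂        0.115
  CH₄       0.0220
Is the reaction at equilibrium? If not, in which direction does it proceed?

Qp = P(CO)·P(H₂)³ / (P(CH₄)·P(H₂O)) = (1.08)·(0.115)³ / ((0.0220)·(16.8)) = 0.00444
Qp = 0.00444 < Kp = 0.0315, so the forward reaction proceeds.

to the right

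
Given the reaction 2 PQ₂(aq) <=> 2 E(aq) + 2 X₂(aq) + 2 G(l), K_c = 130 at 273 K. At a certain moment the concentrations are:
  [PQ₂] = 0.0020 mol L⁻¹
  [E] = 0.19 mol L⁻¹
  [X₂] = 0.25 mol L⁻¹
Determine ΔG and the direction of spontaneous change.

ΔG = 3.33 kJ/mol; the forward reaction is non-spontaneous

(G is a pure liquid — omitted from Q_c.)
Q_c = [E]²·[X₂]² / [PQ₂]² = (0.19)²·(0.25)² / (0.0020)² = 564
ΔG = RT ln(Q_c/K_c) = (8.314 J mol⁻¹ K⁻¹)(273 K) × ln(564/130)
   = (2.270 kJ/mol)(1.468) = 3.33 kJ/mol
ΔG > 0, so the forward reaction is non-spontaneous (proceeds in reverse).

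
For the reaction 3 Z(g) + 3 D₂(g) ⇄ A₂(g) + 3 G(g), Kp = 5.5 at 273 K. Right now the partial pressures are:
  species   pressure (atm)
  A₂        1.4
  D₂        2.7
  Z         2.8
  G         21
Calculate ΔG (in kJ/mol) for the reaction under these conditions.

Qp = P(A₂)·P(G)³ / (P(Z)³·P(D₂)³) = (1.4)·(21)³ / ((2.8)³·(2.7)³) = 30.0
ΔG = RT ln(Qp/Kp) = (8.314 J mol⁻¹ K⁻¹)(273 K) × ln(30.0/5.5)
   = (2.270 kJ/mol)(1.696) = 3.85 kJ/mol
ΔG > 0, so the forward reaction is non-spontaneous (proceeds in reverse).

ΔG = 3.85 kJ/mol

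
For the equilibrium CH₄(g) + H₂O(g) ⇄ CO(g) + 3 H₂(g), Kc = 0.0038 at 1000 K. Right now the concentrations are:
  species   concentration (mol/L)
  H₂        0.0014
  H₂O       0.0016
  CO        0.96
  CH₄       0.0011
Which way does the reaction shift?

in the forward direction

Qc = [CO]·[H₂]³ / ([CH₄]·[H₂O]) = (0.96)·(0.0014)³ / ((0.0011)·(0.0016)) = 0.0015
Qc = 0.0015 < Kc = 0.0038, so the forward reaction proceeds.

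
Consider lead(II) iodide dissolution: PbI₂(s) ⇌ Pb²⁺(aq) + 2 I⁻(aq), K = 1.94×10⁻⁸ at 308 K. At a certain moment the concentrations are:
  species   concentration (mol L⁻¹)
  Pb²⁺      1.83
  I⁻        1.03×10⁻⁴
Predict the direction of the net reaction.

at equilibrium

(PbI₂ is a pure solid — omitted from Q.)
Q = [Pb²⁺]·[I⁻]² = (1.83)·(1.03×10⁻⁴)² = 1.94×10⁻⁸
Q = 1.94×10⁻⁸ = K, so the system is already at equilibrium.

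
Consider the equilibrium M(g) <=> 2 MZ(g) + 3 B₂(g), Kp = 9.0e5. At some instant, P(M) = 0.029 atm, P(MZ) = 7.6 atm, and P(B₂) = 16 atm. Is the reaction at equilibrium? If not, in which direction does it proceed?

Qp = P(MZ)²·P(B₂)³ / P(M) = (7.6)²·(16)³ / (0.029) = 8.2e6
Qp = 8.2e6 > Kp = 9.0e5, so the reverse reaction proceeds.

reverse (toward reactants)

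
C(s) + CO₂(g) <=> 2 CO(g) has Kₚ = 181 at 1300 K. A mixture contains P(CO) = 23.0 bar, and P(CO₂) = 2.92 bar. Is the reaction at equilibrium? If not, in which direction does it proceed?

neither direction; the system is at equilibrium

(C is a pure solid — omitted from Qₚ.)
Qₚ = P(CO)² / P(CO₂) = (23.0)² / (2.92) = 181
Qₚ = 181 = Kₚ, so the system is already at equilibrium.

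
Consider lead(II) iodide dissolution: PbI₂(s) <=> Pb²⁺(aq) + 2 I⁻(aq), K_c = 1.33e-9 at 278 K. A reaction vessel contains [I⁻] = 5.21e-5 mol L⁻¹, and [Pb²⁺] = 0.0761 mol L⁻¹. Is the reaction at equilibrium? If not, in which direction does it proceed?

(PbI₂ is a pure solid — omitted from Q_c.)
Q_c = [Pb²⁺]·[I⁻]² = (0.0761)·(5.21e-5)² = 2.07e-10
Q_c = 2.07e-10 < K_c = 1.33e-9, so the forward reaction proceeds.

in the forward direction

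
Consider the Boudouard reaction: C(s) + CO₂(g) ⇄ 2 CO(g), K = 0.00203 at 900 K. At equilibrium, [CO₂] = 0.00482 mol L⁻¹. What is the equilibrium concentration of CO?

[CO] = 0.00313 mol L⁻¹

(C is a pure solid — omitted from K.)
At equilibrium, K = [CO]² / [CO₂] = 0.00203.
([CO])² / (0.00482) = 0.00203
[CO]² = 9.78×10⁻⁶ ⇒ [CO] = 0.00313 mol L⁻¹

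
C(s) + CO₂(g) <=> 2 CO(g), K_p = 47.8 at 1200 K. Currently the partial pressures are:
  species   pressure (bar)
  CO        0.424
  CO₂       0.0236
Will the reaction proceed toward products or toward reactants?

toward products

(C is a pure solid — omitted from Q_p.)
Q_p = P(CO)² / P(CO₂) = (0.424)² / (0.0236) = 7.62
Q_p = 7.62 < K_p = 47.8, so the forward reaction proceeds.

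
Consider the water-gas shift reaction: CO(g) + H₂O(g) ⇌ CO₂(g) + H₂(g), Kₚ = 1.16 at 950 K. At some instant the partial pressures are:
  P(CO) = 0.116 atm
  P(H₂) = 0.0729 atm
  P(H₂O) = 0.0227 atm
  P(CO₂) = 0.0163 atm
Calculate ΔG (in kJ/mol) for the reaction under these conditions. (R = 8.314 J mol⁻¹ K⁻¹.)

Qₚ = P(CO₂)·P(H₂) / (P(CO)·P(H₂O)) = (0.0163)·(0.0729) / ((0.116)·(0.0227)) = 0.451
ΔG = RT ln(Qₚ/Kₚ) = (8.314 J mol⁻¹ K⁻¹)(950 K) × ln(0.451/1.16)
   = (7.898 kJ/mol)(-0.9447) = -7.46 kJ/mol
ΔG < 0, so the forward reaction is spontaneous (proceeds forward).

ΔG = -7.46 kJ/mol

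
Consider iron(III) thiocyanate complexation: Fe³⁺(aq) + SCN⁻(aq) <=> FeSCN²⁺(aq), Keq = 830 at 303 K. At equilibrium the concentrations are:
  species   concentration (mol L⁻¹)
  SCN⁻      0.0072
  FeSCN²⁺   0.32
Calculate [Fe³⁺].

[Fe³⁺] = 0.054 mol L⁻¹

At equilibrium, Keq = [FeSCN²⁺] / ([Fe³⁺]·[SCN⁻]) = 830.
(0.32) / (([Fe³⁺])·(0.0072)) = 830
[Fe³⁺] = 0.0535 = 0.054 mol L⁻¹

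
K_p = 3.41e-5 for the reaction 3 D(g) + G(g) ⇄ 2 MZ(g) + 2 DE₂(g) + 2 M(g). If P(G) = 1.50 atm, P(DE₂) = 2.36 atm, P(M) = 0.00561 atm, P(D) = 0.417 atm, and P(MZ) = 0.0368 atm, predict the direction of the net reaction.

Q_p = P(MZ)²·P(DE₂)²·P(M)² / (P(D)³·P(G)) = (0.0368)²·(2.36)²·(0.00561)² / ((0.417)³·(1.50)) = 2.18e-6
Q_p = 2.18e-6 < K_p = 3.41e-5, so the forward reaction proceeds.

forward (toward products)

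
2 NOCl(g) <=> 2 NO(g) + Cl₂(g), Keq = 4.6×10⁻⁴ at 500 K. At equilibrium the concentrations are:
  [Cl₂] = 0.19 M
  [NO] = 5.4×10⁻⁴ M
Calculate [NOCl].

At equilibrium, Keq = [NO]²·[Cl₂] / [NOCl]² = 4.6×10⁻⁴.
(5.4×10⁻⁴)²·(0.19) / ([NOCl])² = 4.6×10⁻⁴
[NOCl]² = 1.20×10⁻⁴ ⇒ [NOCl] = 0.011 M

[NOCl] = 0.011 M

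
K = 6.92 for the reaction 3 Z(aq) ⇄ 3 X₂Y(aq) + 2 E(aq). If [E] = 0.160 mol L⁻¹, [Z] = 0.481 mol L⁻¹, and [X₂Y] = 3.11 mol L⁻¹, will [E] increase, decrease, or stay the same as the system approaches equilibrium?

stay the same

Q = [X₂Y]³·[E]² / [Z]³ = (3.11)³·(0.160)² / (0.481)³ = 6.92
Q = 6.92 = K; the system is at equilibrium.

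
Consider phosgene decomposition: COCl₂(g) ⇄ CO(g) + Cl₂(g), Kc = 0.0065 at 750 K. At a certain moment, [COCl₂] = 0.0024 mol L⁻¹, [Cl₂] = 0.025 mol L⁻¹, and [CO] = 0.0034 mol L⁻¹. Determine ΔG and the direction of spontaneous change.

Qc = [CO]·[Cl₂] / [COCl₂] = (0.0034)·(0.025) / (0.0024) = 0.0354
ΔG = RT ln(Qc/Kc) = (8.314 J mol⁻¹ K⁻¹)(750 K) × ln(0.0354/0.0065)
   = (6.236 kJ/mol)(1.695) = 10.6 kJ/mol
ΔG > 0, so the forward reaction is non-spontaneous (proceeds in reverse).

ΔG = 10.6 kJ/mol; the forward reaction is non-spontaneous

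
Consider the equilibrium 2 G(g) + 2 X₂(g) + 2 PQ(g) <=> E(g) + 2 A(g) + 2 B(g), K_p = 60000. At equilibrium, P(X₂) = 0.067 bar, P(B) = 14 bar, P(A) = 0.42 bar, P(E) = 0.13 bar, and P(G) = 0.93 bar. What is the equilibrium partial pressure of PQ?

P(PQ) = 0.14 bar

At equilibrium, K_p = P(E)·P(A)²·P(B)² / (P(G)²·P(X₂)²·P(PQ)²) = 60000.
(0.13)·(0.42)²·(14)² / ((0.93)²·(0.067)²·(P(PQ))²) = 60000
P(PQ)² = 0.0193 ⇒ P(PQ) = 0.14 bar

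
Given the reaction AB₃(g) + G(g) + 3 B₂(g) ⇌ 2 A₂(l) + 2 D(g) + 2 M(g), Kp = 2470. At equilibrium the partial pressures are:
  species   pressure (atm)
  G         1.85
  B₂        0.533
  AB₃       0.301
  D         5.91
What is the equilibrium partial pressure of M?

P(M) = 2.44 atm

(A₂ is a pure liquid — omitted from Kp.)
At equilibrium, Kp = P(D)²·P(M)² / (P(AB₃)·P(G)·P(B₂)³) = 2470.
(5.91)²·(P(M))² / ((0.301)·(1.85)·(0.533)³) = 2470
P(M)² = 5.96 ⇒ P(M) = 2.44 atm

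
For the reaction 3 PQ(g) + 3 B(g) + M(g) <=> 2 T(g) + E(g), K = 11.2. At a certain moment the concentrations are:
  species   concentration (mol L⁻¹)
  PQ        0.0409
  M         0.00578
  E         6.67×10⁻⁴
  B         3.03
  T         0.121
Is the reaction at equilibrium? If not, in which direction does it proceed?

toward products

Q = [T]²·[E] / ([PQ]³·[B]³·[M]) = (0.121)²·(6.67×10⁻⁴) / ((0.0409)³·(3.03)³·(0.00578)) = 0.888
Q = 0.888 < K = 11.2, so the forward reaction proceeds.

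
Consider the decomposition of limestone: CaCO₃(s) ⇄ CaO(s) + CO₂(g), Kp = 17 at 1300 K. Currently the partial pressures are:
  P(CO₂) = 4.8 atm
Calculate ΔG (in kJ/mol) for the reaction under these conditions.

ΔG = -13.7 kJ/mol

(CaCO₃, CaO are pure solids — omitted from Qp.)
Qp = P(CO₂) = 4.80
ΔG = RT ln(Qp/Kp) = (8.314 J mol⁻¹ K⁻¹)(1300 K) × ln(4.80/17)
   = (10.81 kJ/mol)(-1.265) = -13.7 kJ/mol
ΔG < 0, so the forward reaction is spontaneous (proceeds forward).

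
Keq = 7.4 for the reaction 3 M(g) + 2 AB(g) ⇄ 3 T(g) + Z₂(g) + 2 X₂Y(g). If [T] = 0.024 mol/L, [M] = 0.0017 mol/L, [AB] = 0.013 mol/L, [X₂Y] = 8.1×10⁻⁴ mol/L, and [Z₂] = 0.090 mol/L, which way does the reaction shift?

in the forward direction

Q = [T]³·[Z₂]·[X₂Y]² / ([M]³·[AB]²) = (0.024)³·(0.090)·(8.1×10⁻⁴)² / ((0.0017)³·(0.013)²) = 0.98
Q = 0.98 < Keq = 7.4, so the forward reaction proceeds.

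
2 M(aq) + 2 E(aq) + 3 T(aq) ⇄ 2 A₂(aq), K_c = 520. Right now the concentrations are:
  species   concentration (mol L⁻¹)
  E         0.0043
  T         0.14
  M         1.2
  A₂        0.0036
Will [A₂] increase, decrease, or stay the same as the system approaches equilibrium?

Q_c = [A₂]² / ([M]²·[E]²·[T]³) = (0.0036)² / ((1.2)²·(0.0043)²·(0.14)³) = 180
Q_c = 180 < K_c = 520: net forward reaction.
A₂ is a product, so it increases.

increase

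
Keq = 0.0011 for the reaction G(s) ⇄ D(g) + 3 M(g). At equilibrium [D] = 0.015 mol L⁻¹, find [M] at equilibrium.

(G is a pure solid — omitted from Keq.)
At equilibrium, Keq = [D]·[M]³ = 0.0011.
(0.015)·([M])³ = 0.0011
[M]³ = 0.0733 ⇒ [M] = 0.42 mol L⁻¹

[M] = 0.42 mol L⁻¹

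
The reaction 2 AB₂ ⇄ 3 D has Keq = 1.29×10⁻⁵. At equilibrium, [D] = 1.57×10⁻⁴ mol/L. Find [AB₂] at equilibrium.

[AB₂] = 5.48×10⁻⁴ mol/L

At equilibrium, Keq = [D]³ / [AB₂]² = 1.29×10⁻⁵.
(1.57×10⁻⁴)³ / ([AB₂])² = 1.29×10⁻⁵
[AB₂]² = 3.00×10⁻⁷ ⇒ [AB₂] = 5.48×10⁻⁴ mol/L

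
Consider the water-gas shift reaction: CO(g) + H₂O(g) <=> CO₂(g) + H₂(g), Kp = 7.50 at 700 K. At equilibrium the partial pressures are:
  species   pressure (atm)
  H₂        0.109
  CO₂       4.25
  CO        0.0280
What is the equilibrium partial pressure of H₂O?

P(H₂O) = 2.21 atm

At equilibrium, Kp = P(CO₂)·P(H₂) / (P(CO)·P(H₂O)) = 7.50.
(4.25)·(0.109) / ((0.0280)·(P(H₂O))) = 7.50
P(H₂O) = 2.21 atm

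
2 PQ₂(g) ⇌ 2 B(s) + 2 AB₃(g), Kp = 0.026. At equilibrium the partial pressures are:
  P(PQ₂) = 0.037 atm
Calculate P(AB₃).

(B is a pure solid — omitted from Kp.)
At equilibrium, Kp = P(AB₃)² / P(PQ₂)² = 0.026.
(P(AB₃))² / (0.037)² = 0.026
P(AB₃)² = 3.56×10⁻⁵ ⇒ P(AB₃) = 0.0060 atm

P(AB₃) = 0.0060 atm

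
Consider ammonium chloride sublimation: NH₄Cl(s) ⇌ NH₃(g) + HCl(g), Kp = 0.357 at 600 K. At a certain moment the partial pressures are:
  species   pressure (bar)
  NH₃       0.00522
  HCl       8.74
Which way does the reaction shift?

to the right

(NH₄Cl is a pure solid — omitted from Qp.)
Qp = P(NH₃)·P(HCl) = (0.00522)·(8.74) = 0.0456
Qp = 0.0456 < Kp = 0.357, so the forward reaction proceeds.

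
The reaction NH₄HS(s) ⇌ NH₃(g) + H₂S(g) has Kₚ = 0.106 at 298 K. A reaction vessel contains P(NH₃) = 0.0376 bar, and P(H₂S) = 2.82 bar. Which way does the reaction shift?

neither direction; the system is at equilibrium

(NH₄HS is a pure solid — omitted from Qₚ.)
Qₚ = P(NH₃)·P(H₂S) = (0.0376)·(2.82) = 0.106
Qₚ = 0.106 = Kₚ, so the system is already at equilibrium.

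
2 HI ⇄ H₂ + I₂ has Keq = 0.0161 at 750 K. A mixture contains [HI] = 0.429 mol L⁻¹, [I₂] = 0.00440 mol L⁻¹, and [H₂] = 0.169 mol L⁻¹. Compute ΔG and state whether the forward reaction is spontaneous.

Q = [H₂]·[I₂] / [HI]² = (0.169)·(0.00440) / (0.429)² = 0.00404
ΔG = RT ln(Q/Keq) = (8.314 J mol⁻¹ K⁻¹)(750 K) × ln(0.00404/0.0161)
   = (6.236 kJ/mol)(-1.383) = -8.62 kJ/mol
ΔG < 0, so the forward reaction is spontaneous (proceeds forward).

ΔG = -8.62 kJ/mol; the forward reaction is spontaneous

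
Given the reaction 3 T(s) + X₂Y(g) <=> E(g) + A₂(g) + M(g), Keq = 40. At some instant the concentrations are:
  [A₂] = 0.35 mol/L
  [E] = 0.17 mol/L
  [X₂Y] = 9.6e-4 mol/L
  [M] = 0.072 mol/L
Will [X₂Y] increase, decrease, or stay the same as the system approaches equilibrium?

(T is a pure solid — omitted from Q.)
Q = [E]·[A₂]·[M] / [X₂Y] = (0.17)·(0.35)·(0.072) / (9.6e-4) = 4.5
Q = 4.5 < Keq = 40: net forward reaction.
X₂Y is a reactant, so it decreases.

decrease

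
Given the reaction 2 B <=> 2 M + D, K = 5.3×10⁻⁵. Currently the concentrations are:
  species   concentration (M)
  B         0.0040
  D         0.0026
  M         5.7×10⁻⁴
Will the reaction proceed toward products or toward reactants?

neither direction; the system is at equilibrium

Q = [M]²·[D] / [B]² = (5.7×10⁻⁴)²·(0.0026) / (0.0040)² = 5.3×10⁻⁵
Q = 5.3×10⁻⁵ = K, so the system is already at equilibrium.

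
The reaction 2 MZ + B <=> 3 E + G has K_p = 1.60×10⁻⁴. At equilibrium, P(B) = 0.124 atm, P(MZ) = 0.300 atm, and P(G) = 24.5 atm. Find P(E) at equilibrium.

At equilibrium, K_p = P(E)³·P(G) / (P(MZ)²·P(B)) = 1.60×10⁻⁴.
(P(E))³·(24.5) / ((0.300)²·(0.124)) = 1.60×10⁻⁴
P(E)³ = 7.29×10⁻⁸ ⇒ P(E) = 0.00418 atm

P(E) = 0.00418 atm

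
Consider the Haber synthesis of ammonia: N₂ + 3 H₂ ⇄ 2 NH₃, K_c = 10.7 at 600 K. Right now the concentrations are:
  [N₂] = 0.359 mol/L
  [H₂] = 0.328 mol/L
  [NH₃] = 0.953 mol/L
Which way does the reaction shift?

Q_c = [NH₃]² / ([N₂]·[H₂]³) = (0.953)² / ((0.359)·(0.328)³) = 71.7
Q_c = 71.7 > K_c = 10.7, so the reverse reaction proceeds.

in the reverse direction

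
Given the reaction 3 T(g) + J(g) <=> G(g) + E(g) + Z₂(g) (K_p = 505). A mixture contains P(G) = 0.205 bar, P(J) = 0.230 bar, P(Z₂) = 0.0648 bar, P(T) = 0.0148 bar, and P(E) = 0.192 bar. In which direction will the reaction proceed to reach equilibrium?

Q_p = P(G)·P(E)·P(Z₂) / (P(T)³·P(J)) = (0.205)·(0.192)·(0.0648) / ((0.0148)³·(0.230)) = 3420
Q_p = 3420 > K_p = 505, so the reverse reaction proceeds.

reverse (toward reactants)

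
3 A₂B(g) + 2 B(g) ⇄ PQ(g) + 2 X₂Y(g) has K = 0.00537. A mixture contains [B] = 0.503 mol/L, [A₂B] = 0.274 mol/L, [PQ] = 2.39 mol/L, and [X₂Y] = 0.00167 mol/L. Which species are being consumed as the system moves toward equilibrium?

A₂B, B (reactants)

Q = [PQ]·[X₂Y]² / ([A₂B]³·[B]²) = (2.39)·(0.00167)² / ((0.274)³·(0.503)²) = 0.00128
Q = 0.00128 < K = 0.00537: net forward reaction.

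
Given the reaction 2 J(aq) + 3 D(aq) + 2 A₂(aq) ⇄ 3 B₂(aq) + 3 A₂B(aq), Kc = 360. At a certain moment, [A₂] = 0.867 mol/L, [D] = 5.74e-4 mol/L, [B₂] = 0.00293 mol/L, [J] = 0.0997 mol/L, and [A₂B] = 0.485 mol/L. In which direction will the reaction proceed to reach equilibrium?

reverse (toward reactants)

Qc = [B₂]³·[A₂B]³ / ([J]²·[D]³·[A₂]²) = (0.00293)³·(0.485)³ / ((0.0997)²·(5.74e-4)³·(0.867)²) = 2030
Qc = 2030 > Kc = 360, so the reverse reaction proceeds.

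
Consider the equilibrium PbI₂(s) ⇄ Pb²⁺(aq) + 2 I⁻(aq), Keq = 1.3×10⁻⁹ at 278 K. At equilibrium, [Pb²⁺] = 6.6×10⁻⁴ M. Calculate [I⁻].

[I⁻] = 0.0014 M

(PbI₂ is a pure solid — omitted from Keq.)
At equilibrium, Keq = [Pb²⁺]·[I⁻]² = 1.3×10⁻⁹.
(6.6×10⁻⁴)·([I⁻])² = 1.3×10⁻⁹
[I⁻]² = 1.97×10⁻⁶ ⇒ [I⁻] = 0.0014 M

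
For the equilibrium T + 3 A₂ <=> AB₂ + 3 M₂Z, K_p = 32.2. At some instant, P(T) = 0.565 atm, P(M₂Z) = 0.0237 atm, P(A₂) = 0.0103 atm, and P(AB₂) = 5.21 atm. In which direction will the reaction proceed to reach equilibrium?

toward reactants

Q_p = P(AB₂)·P(M₂Z)³ / (P(T)·P(A₂)³) = (5.21)·(0.0237)³ / ((0.565)·(0.0103)³) = 112
Q_p = 112 > K_p = 32.2, so the reverse reaction proceeds.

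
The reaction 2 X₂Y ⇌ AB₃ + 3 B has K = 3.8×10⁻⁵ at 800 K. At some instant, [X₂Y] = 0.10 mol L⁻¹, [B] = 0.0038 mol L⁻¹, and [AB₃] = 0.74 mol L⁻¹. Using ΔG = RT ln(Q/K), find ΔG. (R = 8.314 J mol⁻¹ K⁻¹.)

ΔG = -14.9 kJ/mol

Q = [AB₃]·[B]³ / [X₂Y]² = (0.74)·(0.0038)³ / (0.10)² = 4.06×10⁻⁶
ΔG = RT ln(Q/K) = (8.314 J mol⁻¹ K⁻¹)(800 K) × ln(4.06×10⁻⁶/3.8×10⁻⁵)
   = (6.651 kJ/mol)(-2.236) = -14.9 kJ/mol
ΔG < 0, so the forward reaction is spontaneous (proceeds forward).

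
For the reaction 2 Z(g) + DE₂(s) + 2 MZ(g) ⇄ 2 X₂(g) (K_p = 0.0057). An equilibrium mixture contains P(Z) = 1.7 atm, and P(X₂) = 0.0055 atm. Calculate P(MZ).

(DE₂ is a pure solid — omitted from K_p.)
At equilibrium, K_p = P(X₂)² / (P(Z)²·P(MZ)²) = 0.0057.
(0.0055)² / ((1.7)²·(P(MZ))²) = 0.0057
P(MZ)² = 0.00184 ⇒ P(MZ) = 0.043 atm

P(MZ) = 0.043 atm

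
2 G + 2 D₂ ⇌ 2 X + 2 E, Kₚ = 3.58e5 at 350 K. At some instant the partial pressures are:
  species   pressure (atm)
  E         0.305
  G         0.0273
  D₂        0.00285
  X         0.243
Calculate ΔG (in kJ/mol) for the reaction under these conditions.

Qₚ = P(X)²·P(E)² / (P(G)²·P(D₂)²) = (0.243)²·(0.305)² / ((0.0273)²·(0.00285)²) = 9.07e5
ΔG = RT ln(Qₚ/Kₚ) = (8.314 J mol⁻¹ K⁻¹)(350 K) × ln(9.07e5/3.58e5)
   = (2.910 kJ/mol)(0.9296) = 2.71 kJ/mol
ΔG > 0, so the forward reaction is non-spontaneous (proceeds in reverse).

ΔG = 2.71 kJ/mol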